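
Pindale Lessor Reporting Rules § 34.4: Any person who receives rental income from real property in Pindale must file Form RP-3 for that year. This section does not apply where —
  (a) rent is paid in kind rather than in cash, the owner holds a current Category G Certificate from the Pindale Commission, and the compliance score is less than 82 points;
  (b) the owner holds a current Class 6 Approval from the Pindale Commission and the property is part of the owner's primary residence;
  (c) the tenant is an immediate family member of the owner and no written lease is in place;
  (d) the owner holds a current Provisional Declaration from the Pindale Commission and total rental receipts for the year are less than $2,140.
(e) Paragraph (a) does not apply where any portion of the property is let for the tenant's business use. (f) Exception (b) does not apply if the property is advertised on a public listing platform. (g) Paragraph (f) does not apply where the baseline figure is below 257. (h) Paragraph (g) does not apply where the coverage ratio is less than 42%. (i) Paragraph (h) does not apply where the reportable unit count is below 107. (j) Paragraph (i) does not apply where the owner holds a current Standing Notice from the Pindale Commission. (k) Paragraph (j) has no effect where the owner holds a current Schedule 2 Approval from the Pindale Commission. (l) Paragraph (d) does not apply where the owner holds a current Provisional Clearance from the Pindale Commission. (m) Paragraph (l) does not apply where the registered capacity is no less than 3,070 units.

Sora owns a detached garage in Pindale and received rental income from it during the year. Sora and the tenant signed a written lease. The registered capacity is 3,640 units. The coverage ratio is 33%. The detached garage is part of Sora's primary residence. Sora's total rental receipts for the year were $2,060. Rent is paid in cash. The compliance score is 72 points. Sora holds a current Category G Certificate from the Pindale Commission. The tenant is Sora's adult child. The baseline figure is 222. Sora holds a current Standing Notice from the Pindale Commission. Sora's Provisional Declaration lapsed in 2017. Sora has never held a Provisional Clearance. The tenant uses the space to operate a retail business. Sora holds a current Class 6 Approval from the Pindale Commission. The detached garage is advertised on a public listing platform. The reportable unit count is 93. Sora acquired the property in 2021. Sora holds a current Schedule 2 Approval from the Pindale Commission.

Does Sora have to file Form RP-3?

No — exception (b) applies; Sora is not required to file Form RP-3.

Exception (a) requires that rent is paid in kind rather than in cash; but rent is paid in cash, so (a) is unavailable.
Exception (b): a current Class 6 Approval is held; the detached garage is part of the primary residence — every condition holds. Considering the limiting provisions: (f) would limit (b) — the property is publicly advertised — but (g) sets (f) aside: (g) operates against (f): the baseline figure is 222, below the 257 limit. (h) would limit (g) — the coverage ratio is 33%, less than the 42% limit — but (i) sets (h) aside: (i) operates against (h): the reportable unit count is 93, below the 107 limit. (j) would limit (i) — a current Standing Notice is held — but (k) sets (j) aside: (k) operates against (j): a current Schedule 2 Approval is held. (b) remains available.
Exception (c) fails — a written lease is in place.
Exception (d) requires that the owner holds a current Provisional Declaration from the Pindale Commission; but the Provisional Declaration is not current, so (d) is unavailable.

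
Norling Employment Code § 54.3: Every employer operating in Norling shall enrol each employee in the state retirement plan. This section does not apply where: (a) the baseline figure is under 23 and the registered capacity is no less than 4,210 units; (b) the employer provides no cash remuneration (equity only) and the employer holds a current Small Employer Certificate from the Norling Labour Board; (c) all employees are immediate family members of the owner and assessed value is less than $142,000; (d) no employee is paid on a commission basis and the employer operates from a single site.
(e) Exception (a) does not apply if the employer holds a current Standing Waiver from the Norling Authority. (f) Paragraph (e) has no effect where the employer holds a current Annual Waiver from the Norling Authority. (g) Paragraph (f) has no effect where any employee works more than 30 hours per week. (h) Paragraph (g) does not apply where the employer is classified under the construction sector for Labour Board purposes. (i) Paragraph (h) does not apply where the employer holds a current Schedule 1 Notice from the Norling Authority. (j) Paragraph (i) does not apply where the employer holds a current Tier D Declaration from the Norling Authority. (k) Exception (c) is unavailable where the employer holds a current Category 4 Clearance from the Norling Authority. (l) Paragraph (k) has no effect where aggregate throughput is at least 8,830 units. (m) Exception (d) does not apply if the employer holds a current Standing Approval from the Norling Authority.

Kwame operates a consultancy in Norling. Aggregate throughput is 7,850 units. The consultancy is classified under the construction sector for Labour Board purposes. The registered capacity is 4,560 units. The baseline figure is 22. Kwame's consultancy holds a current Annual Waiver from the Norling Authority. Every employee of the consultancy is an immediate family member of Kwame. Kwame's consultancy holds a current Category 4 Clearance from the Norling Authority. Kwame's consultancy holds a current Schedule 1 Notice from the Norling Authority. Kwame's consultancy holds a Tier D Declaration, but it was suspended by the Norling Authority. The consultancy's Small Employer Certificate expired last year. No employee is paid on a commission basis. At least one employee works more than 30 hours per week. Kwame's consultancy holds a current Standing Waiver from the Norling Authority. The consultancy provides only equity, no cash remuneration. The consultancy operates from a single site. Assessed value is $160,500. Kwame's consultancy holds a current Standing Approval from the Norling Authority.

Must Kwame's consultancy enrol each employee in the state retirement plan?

Exception (a): the baseline figure is 22, under the 23 limit; the registered capacity is 4,560 units, meeting the 4,210 units threshold — every condition holds. But: (e) operates — a current Standing Waiver is held. (f) applies (a current Annual Waiver is held), but is displaced by (g): (g) is engaged — at least one employee exceeds 30 hours/week. (h) would limit (g) — the consultancy is classified under the construction sector — but (i) sets (h) aside: (i) operates against (h): a current Schedule 1 Notice is held. (j), which would lift (i), does not operate here — the Tier D Declaration is not current. So (a) is unavailable.
Exception (b) fails — the Small Employer Certificate has expired.
Exception (c) does not apply: assessed value is $160,500, not less than $142,000.
Exception (d)'s conditions are all satisfied: no employee is paid on commission; the employer operates from a single site. But applying paragraph (m): (m) applies — a current Standing Approval is held. So (d) is unavailable.
No exception displaces § 54.3.

Yes — Kwame's consultancy must enrol each employee in the state retirement plan.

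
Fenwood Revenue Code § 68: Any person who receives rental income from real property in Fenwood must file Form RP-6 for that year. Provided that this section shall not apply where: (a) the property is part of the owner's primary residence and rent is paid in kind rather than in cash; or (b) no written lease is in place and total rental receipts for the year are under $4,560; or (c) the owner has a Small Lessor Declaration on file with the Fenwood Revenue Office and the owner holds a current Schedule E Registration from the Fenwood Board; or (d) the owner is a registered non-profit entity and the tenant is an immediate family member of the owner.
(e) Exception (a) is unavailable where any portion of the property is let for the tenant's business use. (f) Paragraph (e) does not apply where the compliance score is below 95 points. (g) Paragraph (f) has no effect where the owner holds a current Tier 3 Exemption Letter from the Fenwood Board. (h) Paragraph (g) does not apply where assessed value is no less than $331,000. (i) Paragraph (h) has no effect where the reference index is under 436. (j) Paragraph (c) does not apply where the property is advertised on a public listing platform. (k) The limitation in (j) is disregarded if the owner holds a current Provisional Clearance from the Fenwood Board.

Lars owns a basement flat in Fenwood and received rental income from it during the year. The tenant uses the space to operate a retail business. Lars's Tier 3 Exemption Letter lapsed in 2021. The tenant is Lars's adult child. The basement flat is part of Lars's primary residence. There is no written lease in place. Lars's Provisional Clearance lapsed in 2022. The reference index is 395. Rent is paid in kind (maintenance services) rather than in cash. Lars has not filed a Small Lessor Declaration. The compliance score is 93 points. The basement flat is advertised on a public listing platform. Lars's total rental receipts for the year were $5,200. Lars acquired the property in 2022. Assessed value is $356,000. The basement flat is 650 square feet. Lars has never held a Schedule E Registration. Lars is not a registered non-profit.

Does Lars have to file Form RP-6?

Exception (a): the basement flat is part of the primary residence; rent is paid in kind — every condition holds. Considering the limiting provisions: (e) operates (the space is let for business use), but is overridden by (f): (f) is engaged — the compliance score is 93 points, below the 95 points limit. (g) is not engaged (the Tier 3 Exemption Letter is not current), so (f) stands. Exception (a) stands.
Exception (b) does not apply: total rental receipts for the year are $5,200, not under $4,560.
Exception (c) fails — no Small Lessor Declaration is on file.
Exception (d) requires that the owner is a registered non-profit entity; but Lars is not a registered non-profit, so (d) is unavailable.

No — exception (a) applies; Lars is not required to file Form RP-6.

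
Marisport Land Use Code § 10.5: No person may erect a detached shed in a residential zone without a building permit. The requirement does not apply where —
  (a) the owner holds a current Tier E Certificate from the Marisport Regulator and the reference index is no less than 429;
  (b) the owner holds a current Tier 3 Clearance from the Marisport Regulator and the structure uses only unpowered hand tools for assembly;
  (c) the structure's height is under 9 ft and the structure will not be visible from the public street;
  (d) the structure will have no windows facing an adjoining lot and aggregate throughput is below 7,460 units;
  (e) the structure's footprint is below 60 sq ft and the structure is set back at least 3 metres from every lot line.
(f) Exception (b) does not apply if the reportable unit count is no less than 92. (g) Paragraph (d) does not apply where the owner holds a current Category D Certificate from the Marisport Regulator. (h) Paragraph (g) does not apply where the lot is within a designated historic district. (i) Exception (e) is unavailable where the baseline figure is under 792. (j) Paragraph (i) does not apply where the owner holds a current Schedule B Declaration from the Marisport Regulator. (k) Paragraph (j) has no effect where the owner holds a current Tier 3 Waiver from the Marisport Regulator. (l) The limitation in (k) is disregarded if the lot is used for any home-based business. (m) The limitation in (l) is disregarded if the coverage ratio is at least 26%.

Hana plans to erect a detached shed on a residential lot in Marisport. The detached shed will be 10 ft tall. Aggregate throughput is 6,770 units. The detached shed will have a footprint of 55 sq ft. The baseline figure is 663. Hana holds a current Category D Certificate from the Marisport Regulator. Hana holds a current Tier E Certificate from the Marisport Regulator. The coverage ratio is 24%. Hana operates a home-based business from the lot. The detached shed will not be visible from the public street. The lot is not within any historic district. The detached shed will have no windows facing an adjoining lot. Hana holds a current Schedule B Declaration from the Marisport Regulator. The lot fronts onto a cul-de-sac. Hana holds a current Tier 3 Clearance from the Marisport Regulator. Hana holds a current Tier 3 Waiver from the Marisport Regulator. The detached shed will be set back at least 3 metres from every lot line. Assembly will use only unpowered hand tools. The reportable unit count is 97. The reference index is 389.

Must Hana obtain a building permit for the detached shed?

No — exception (e) applies; Hana does not need a building permit.

Exception (a) does not apply: the reference index is 389, short of 429.
Exception (b) is satisfied on its face — a current Tier 3 Clearance is held; assembly uses only hand tools. But applying paragraph (f): (f) is triggered — the reportable unit count is 97, meeting the 92 threshold. (b) is therefore removed.
Exception (c) requires that the structure's height is under 9 ft; but the structure's height is 10 ft, not under 9 ft, so (c) is unavailable.
Exception (d) is satisfied on its face — no windows face an adjoining lot; aggregate throughput is 6,770 units, below the 7,460 units limit. But applying paragraphs (g)–(h): (g) operates against (d): a current Category D Certificate is held. (h) is not triggered (the lot is not in a historic district), so (g) stands. (d) is therefore removed.
Exception (e) is satisfied on its face — the structure's footprint is 55 sq ft, below the 60 sq ft limit; the setback is at least 3 m on every side. Under paragraphs (i)–(m): (i) is engaged (the baseline figure is 663, under the 792 limit), but yields to (j): (j) operates against (i): a current Schedule B Declaration is held. (k) applies (a current Tier 3 Waiver is held), but is set aside by (l): (l) applies — a home-based business operates on the lot. (m) is inapplicable (the coverage ratio is 24%, short of 26%), so (l) stands. So (e) applies.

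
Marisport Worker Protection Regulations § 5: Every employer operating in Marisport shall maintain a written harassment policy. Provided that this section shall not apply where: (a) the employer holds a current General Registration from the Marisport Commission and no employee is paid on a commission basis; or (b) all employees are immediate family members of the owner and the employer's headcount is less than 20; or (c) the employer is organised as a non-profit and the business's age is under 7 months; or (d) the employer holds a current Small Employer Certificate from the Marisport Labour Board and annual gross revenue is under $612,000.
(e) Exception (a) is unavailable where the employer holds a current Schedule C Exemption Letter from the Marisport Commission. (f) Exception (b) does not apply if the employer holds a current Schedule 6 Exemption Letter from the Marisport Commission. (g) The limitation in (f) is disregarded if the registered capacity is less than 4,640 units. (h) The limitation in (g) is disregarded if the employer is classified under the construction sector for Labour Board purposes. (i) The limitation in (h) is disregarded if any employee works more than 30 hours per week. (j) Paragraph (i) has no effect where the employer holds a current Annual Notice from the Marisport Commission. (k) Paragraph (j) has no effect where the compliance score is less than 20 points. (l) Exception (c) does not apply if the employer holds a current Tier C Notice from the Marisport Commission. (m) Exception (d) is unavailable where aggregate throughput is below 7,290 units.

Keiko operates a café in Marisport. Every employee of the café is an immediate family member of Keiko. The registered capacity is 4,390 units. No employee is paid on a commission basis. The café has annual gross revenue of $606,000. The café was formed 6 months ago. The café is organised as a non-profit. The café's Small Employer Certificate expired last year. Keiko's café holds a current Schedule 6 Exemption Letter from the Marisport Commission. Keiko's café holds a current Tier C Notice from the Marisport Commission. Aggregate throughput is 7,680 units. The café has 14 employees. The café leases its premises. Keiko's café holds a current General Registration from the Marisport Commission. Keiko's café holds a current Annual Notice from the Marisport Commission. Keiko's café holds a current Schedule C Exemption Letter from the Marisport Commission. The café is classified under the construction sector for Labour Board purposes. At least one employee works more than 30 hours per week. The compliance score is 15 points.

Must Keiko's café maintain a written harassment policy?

No — exception (b) applies; Keiko's café is not required to maintain a written harassment policy.

Exception (a)'s conditions are all satisfied: a current General Registration is held; no employee is paid on commission. Turning to paragraph (e): (e) is engaged — a current Schedule C Exemption Letter is held. Exception (a) does not apply.
Exception (b) is satisfied on its face — every employee is an immediate family member; the employer's headcount is 14, less than the 20 limit. Under paragraphs (f)–(k): (f) would limit (b) — a current Schedule 6 Exemption Letter is held — but (g) sets (f) aside: (g) operates — the registered capacity is 4,390 units, less than the 4,640 units limit. (h) would limit (g) — the café is classified under the construction sector — but (i) sets (h) aside: (i) is triggered — at least one employee exceeds 30 hours/week. (j) would limit (i) — a current Annual Notice is held — but (k) sets (j) aside: (k) operates — the compliance score is 15 points, less than the 20 points limit. Exception (b) stands.
Exception (c): the employer is a non-profit; the business's age is 6 months, under the 7 months limit — every condition holds. Turning to paragraph (l): (l) operates against (c): a current Tier C Notice is held. So (c) is unavailable.
Exception (d) requires that the employer holds a current Small Employer Certificate from the Marisport Labour Board; but the Small Employer Certificate has expired, so (d) is unavailable.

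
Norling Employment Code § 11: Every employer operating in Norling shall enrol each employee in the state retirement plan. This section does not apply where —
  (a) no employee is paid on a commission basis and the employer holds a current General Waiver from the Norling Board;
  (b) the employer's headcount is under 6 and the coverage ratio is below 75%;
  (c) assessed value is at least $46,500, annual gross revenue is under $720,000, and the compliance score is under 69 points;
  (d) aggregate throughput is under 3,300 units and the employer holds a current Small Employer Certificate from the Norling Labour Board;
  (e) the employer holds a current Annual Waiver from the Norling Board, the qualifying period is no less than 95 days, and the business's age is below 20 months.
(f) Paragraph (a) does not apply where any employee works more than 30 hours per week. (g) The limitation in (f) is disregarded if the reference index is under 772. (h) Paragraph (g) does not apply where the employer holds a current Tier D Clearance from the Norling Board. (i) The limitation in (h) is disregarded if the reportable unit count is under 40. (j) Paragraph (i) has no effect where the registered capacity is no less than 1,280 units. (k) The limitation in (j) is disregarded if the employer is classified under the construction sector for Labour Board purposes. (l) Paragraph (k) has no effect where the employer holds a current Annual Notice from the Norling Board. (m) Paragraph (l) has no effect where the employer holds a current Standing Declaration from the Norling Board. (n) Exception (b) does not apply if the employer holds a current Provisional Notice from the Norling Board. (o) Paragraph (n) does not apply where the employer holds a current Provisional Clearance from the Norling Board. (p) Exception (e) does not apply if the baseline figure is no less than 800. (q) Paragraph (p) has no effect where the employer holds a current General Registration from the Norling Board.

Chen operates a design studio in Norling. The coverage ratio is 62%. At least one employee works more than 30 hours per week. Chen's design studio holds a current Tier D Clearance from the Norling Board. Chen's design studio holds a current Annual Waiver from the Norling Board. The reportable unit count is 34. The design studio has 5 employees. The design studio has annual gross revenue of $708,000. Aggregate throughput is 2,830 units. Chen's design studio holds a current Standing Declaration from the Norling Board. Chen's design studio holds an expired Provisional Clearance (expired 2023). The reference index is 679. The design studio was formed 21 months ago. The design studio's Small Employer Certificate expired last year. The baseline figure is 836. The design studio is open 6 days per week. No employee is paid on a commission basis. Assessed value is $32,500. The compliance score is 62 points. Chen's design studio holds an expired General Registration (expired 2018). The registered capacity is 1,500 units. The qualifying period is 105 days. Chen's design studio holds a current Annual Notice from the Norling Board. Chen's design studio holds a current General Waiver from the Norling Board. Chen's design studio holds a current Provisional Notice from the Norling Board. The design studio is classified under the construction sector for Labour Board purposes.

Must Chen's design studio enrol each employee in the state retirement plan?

No — exception (a) applies; Chen's design studio is not required to enrol each employee in the state retirement plan.

Exception (a): no employee is paid on commission; a current General Waiver is held — every condition holds. As to paragraphs (f)–(m): (f) applies (at least one employee exceeds 30 hours/week), but yields to (g): (g) applies — the reference index is 679, under the 772 limit. (h) would limit (g) — a current Tier D Clearance is held — but (i) sets (h) aside: (i) operates — the reportable unit count is 34, under the 40 limit. (j) is engaged (the registered capacity is 1,500 units, meeting the 1,280 units threshold), but is overridden by (k): (k) operates against (j): the design studio is classified under the construction sector. (l) is triggered (a current Annual Notice is held), but is displaced by (m): (m) operates against (l): a current Standing Declaration is held. (a) remains available.
Exception (b) is satisfied on its face — the employer's headcount is 5, under the 6 limit; the coverage ratio is 62%, below the 75% limit. However, paragraphs (n)–(o) must be considered: (n) operates against (b): a current Provisional Notice is held. (o), which would lift (n), is inapplicable — there is no Provisional Clearance in force. (b) is therefore removed.
Exception (c) fails — assessed value is $32,500, short of $46,500.
Exception (d) requires that the employer holds a current Small Employer Certificate from the Norling Labour Board; but the Small Employer Certificate has expired, so (d) is unavailable.
Exception (e) requires that the business's age is below 20 months; but the business's age is 21 months, not below 20 months, so (e) is unavailable.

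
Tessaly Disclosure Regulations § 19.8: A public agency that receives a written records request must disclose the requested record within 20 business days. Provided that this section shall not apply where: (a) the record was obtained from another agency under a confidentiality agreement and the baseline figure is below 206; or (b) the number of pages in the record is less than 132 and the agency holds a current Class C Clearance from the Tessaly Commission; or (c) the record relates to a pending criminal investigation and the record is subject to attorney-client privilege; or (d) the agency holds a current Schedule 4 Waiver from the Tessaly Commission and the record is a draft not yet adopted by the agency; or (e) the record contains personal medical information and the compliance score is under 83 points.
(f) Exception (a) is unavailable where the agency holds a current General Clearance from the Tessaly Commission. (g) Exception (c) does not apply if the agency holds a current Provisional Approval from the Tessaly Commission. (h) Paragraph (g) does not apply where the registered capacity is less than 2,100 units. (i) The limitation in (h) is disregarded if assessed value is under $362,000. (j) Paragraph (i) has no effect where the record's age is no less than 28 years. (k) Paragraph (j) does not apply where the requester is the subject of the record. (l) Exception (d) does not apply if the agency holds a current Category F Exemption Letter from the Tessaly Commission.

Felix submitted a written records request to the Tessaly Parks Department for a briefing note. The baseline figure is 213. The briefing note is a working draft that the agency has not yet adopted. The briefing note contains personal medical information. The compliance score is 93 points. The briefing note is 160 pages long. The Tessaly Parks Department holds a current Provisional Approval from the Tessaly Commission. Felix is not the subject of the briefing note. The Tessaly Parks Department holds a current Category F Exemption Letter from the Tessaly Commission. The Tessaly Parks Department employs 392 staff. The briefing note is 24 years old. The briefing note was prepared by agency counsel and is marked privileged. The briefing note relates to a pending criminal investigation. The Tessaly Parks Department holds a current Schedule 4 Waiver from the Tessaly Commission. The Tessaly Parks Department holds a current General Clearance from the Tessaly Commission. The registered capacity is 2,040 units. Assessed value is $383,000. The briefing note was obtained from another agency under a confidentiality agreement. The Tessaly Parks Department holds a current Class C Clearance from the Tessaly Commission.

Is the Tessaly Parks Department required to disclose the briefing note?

Exception (a) requires that the baseline figure is below 206; but the baseline figure is 213, not below 206, so (a) is unavailable.
Exception (b) requires that the number of pages in the record is less than 132; but the number of pages in the record is 160, not less than 132, so (b) is unavailable.
Exception (c) is satisfied on its face — the briefing note relates to a pending investigation; the briefing note is privileged. Considering the limiting provisions: (g) would limit (c) — a current Provisional Approval is held — but (h) sets (g) aside: (h) operates — the registered capacity is 2,040 units, less than the 2,100 units limit. (i), which would lift (h), is inapplicable — assessed value is $383,000, not under $362,000. Exception (c) stands.
Exception (d)'s conditions are all satisfied: a current Schedule 4 Waiver is held; the briefing note is an unadopted draft. But applying paragraph (l): (l) applies — a current Category F Exemption Letter is held. Exception (d) does not apply.
Exception (e) requires that the compliance score is under 83 points; but the compliance score is 93 points, not under 83 points, so (e) is unavailable.

No — exception (c) applies; the Tessaly Parks Department is not required to disclose the briefing note.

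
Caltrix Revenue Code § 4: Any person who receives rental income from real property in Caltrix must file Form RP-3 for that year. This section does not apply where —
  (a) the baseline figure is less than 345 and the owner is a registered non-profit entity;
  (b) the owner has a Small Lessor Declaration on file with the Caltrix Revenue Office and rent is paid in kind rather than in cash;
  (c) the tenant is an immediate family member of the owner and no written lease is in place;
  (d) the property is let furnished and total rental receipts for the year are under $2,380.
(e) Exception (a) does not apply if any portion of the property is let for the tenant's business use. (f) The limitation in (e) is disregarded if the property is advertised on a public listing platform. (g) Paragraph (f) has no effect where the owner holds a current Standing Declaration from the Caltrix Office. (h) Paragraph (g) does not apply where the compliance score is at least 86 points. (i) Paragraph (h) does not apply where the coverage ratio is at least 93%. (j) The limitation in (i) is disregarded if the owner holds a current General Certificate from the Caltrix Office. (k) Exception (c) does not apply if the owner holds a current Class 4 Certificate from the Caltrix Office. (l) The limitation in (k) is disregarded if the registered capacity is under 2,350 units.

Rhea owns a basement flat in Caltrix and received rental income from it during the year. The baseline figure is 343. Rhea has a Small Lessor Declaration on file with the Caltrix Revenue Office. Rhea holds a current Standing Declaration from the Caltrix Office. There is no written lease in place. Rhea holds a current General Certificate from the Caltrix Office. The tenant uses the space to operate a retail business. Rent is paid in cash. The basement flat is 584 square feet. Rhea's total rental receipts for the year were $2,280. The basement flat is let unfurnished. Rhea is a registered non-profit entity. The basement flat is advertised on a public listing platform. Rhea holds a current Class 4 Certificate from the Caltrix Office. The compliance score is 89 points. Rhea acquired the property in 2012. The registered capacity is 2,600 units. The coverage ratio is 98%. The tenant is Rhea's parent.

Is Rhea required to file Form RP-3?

Exception (a) is satisfied on its face — the baseline figure is 343, less than the 345 limit; Rhea is a registered non-profit. Applying paragraphs (e)–(j): (e) would limit (a) — the space is let for business use — but (f) sets (e) aside: (f) operates against (e): the property is publicly advertised. (g) would limit (f) — a current Standing Declaration is held — but (h) sets (g) aside: (h) operates against (g): the compliance score is 89 points, meeting the 86 points threshold. (i) would limit (h) — the coverage ratio is 98%, meeting the 93% threshold — but (j) sets (i) aside: (j) is triggered — a current General Certificate is held. So (a) applies.
Exception (b) requires that rent is paid in kind rather than in cash; but rent is paid in cash, so (b) is unavailable.
All of (c)'s requirements are met (the tenant is an immediate family member; there is no written lease). However, paragraphs (k)–(l) must be considered: (k) operates — a current Class 4 Certificate is held. (l) is not triggered (the registered capacity is 2,600 units, not under 2,350 units), so (k) stands. So (c) is unavailable.
Exception (d) does not apply: the property is let unfurnished.

No — exception (a) applies; Rhea is not required to file Form RP-3.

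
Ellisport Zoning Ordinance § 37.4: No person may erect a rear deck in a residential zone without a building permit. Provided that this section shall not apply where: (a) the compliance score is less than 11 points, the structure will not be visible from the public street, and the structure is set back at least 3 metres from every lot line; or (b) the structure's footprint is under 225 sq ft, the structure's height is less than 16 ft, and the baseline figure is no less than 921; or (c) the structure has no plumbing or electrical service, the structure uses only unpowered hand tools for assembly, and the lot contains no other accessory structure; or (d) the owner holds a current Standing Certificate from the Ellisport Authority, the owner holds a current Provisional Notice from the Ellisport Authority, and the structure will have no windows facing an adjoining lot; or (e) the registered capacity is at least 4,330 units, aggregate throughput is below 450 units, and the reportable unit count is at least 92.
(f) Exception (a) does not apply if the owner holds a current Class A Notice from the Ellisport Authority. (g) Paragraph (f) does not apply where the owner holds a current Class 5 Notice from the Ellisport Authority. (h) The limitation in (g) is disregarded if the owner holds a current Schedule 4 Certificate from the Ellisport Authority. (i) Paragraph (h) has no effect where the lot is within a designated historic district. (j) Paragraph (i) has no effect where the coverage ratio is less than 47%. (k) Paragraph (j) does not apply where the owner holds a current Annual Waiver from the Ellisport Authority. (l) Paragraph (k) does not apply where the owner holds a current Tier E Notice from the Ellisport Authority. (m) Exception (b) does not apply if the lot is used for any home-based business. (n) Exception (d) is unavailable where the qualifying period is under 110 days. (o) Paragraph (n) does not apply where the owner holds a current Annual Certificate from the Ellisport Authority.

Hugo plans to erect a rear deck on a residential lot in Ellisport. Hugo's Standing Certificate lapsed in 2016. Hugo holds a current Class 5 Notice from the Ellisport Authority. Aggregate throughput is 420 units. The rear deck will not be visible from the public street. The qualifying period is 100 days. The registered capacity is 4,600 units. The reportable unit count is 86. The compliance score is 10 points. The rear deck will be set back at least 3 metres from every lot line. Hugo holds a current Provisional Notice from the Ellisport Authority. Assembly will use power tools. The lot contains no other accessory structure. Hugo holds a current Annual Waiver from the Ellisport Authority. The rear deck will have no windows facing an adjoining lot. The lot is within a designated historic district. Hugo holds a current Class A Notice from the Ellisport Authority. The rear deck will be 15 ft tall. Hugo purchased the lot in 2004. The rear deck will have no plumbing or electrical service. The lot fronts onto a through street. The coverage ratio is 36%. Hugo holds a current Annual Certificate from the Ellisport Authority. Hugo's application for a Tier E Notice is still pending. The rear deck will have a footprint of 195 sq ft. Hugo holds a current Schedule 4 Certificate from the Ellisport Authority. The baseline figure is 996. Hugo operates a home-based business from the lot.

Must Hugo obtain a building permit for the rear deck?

No — exception (a) applies; Hugo does not need a building permit.

Exception (a): the compliance score is 10 points, less than the 11 points limit; the structure will not be visible from the street; the setback is at least 3 m on every side — every condition holds. As to paragraphs (f)–(l): (f) applies (a current Class A Notice is held), but yields to (g): (g) operates against (f): a current Class 5 Notice is held. (h) is triggered (a current Schedule 4 Certificate is held), but is set aside by (i): (i) operates — the lot is in a historic district. (j) would limit (i) — the coverage ratio is 36%, less than the 47% limit — but (k) sets (j) aside: (k) operates — a current Annual Waiver is held. (l), which would lift (k), is not engaged — the Tier E Notice is not current. So (a) applies.
Exception (b): the structure's footprint is 195 sq ft, under the 225 sq ft limit; the structure's height is 15 ft, less than the 16 ft limit; the baseline figure is 996, meeting the 921 threshold — every condition holds. But applying paragraph (m): (m) is engaged — a home-based business operates on the lot. (b) is therefore removed.
Exception (c) does not apply: assembly uses power tools.
Exception (d) requires that the owner holds a current Standing Certificate from the Ellisport Authority; but there is no Standing Certificate in force, so (d) is unavailable.
Exception (e) fails — the reportable unit count is 86, short of 92.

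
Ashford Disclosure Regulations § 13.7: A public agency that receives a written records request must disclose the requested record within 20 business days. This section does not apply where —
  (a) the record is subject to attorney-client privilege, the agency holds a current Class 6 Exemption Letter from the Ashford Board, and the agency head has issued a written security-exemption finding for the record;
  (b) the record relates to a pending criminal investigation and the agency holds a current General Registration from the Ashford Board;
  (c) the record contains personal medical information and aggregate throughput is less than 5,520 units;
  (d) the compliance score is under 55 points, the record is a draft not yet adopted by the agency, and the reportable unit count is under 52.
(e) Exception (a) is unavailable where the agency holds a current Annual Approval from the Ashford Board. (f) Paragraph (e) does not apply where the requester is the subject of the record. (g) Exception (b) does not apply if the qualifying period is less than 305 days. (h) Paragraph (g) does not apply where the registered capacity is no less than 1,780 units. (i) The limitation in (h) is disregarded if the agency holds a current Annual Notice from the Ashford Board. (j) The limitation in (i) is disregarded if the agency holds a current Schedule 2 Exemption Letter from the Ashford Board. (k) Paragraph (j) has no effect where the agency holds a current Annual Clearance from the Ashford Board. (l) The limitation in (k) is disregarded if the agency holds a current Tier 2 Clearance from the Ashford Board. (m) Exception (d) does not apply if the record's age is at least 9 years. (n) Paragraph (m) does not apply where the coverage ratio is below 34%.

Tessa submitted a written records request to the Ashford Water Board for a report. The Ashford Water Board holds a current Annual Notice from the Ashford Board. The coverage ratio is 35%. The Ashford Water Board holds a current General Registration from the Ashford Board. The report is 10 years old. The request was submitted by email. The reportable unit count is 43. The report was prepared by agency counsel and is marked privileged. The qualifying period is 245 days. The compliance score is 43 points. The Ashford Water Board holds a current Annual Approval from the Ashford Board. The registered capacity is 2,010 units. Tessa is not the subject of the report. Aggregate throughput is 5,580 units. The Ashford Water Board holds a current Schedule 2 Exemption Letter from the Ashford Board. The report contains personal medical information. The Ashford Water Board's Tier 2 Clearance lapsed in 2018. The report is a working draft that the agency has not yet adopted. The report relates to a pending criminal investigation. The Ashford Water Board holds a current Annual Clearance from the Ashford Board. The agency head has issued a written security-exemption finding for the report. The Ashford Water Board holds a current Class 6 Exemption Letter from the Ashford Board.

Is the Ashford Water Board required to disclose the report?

Yes — the Ashford Water Board must disclose the report.

Exception (a): the report is privileged; a current Class 6 Exemption Letter is held; a written security-exemption finding has been issued — every condition holds. However, paragraphs (e)–(f) must be considered: (e) operates — a current Annual Approval is held. (f) is inapplicable (Tessa is not the subject of the report), so (e) stands. Exception (a) does not apply.
Exception (b): the report relates to a pending investigation; a current General Registration is held — every condition holds. But: (g) operates — the qualifying period is 245 days, less than the 305 days limit. (h) operates (the registered capacity is 2,010 units, meeting the 1,780 units threshold), but is displaced by (i): (i) is triggered — a current Annual Notice is held. (j) would limit (i) — a current Schedule 2 Exemption Letter is held — but (k) sets (j) aside: (k) operates against (j): a current Annual Clearance is held. (l), which would lift (k), does not operate here — there is no Tier 2 Clearance in force. Exception (b) does not apply.
Exception (c) fails — aggregate throughput is 5,580 units, not less than 5,520 units.
Exception (d): the compliance score is 43 points, under the 55 points limit; the report is an unadopted draft; the reportable unit count is 43, under the 52 limit — every condition holds. But applying paragraphs (m)–(n): (m) operates — the record's age is 10 years, meeting the 9 years threshold. (n) is inapplicable (the coverage ratio is 35%, not below 34%), so (m) stands. (d) is therefore removed.
No exception is made out. the Ashford Water Board falls within the general rule.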